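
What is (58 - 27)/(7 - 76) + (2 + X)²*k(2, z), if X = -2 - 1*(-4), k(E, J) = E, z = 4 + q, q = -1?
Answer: 2177/69 ≈ 31.551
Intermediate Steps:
z = 3 (z = 4 - 1 = 3)
X = 2 (X = -2 + 4 = 2)
(58 - 27)/(7 - 76) + (2 + X)²*k(2, z) = (58 - 27)/(7 - 76) + (2 + 2)²*2 = 31/(-69) + 4²*2 = 31*(-1/69) + 16*2 = -31/69 + 32 = 2177/69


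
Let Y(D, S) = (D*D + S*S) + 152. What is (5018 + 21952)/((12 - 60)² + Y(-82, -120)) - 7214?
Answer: -5669305/786 ≈ -7212.9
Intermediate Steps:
Y(D, S) = 152 + D² + S² (Y(D, S) = (D² + S²) + 152 = 152 + D² + S²)
(5018 + 21952)/((12 - 60)² + Y(-82, -120)) - 7214 = (5018 + 21952)/((12 - 60)² + (152 + (-82)² + (-120)²)) - 7214 = 26970/((-48)² + (152 + 6724 + 14400)) - 7214 = 26970/(2304 + 21276) - 7214 = 26970/23580 - 7214 = 26970*(1/23580) - 7214 = 899/786 - 7214 = -5669305/786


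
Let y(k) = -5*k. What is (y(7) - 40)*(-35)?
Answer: 2625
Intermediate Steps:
(y(7) - 40)*(-35) = (-5*7 - 40)*(-35) = (-35 - 40)*(-35) = -75*(-35) = 2625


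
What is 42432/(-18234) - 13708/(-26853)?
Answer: -16471756/9067363 ≈ -1.8166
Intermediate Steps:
42432/(-18234) - 13708/(-26853) = 42432*(-1/18234) - 13708*(-1/26853) = -7072/3039 + 13708/26853 = -16471756/9067363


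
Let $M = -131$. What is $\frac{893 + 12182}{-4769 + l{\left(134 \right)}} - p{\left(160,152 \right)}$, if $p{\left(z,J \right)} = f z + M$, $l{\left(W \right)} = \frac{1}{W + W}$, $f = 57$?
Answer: $- \frac{11492264099}{1278091} \approx -8991.7$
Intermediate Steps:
$l{\left(W \right)} = \frac{1}{2 W}$
$p{\left(z,J \right)} = -131 + 57 z$ ($p{\left(z,J \right)} = 57 z - 131 = -131 + 57 z$)
$\frac{893 + 12182}{-4769 + l{\left(134 \right)}} - p{\left(160,152 \right)} = \frac{893 + 12182}{-4769 + \frac{1}{2 \cdot 134}} - \left(-131 + 57 \cdot 160\right) = \frac{13075}{-4769 + \frac{1}{2} \cdot \frac{1}{134}} - \left(-131 + 9120\right) = \frac{13075}{-4769 + \frac{1}{268}} - 8989 = \frac{13075}{- \frac{1278091}{268}} - 8989 = 13075 \left(- \frac{268}{1278091}\right) - 8989 = - \frac{3504100}{1278091} - 8989 = - \frac{11492264099}{1278091}$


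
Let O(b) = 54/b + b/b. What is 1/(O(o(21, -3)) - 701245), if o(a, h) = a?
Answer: -7/4908690 ≈ -1.4260e-6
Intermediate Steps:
O(b) = 1 + 54/b (O(b) = 54/b + 1 = 1 + 54/b)
1/(O(o(21, -3)) - 701245) = 1/((54 + 21)/21 - 701245) = 1/((1/21)*75 - 701245) = 1/(25/7 - 701245) = 1/(-4908690/7) = -7/4908690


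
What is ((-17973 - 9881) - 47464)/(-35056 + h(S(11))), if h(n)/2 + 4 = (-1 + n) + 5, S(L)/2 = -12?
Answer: 37659/17552 ≈ 2.1456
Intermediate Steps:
S(L) = -24 (S(L) = 2*(-12) = -24)
h(n) = 2*n (h(n) = -8 + 2*((-1 + n) + 5) = -8 + 2*(4 + n) = -8 + (8 + 2*n) = 2*n)
((-17973 - 9881) - 47464)/(-35056 + h(S(11))) = ((-17973 - 9881) - 47464)/(-35056 + 2*(-24)) = (-27854 - 47464)/(-35056 - 48) = -75318/(-35104) = -75318*(-1/35104) = 37659/17552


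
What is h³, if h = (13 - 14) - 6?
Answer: -343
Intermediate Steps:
h = -7 (h = -1 - 6 = -7)
h³ = (-7)³ = -343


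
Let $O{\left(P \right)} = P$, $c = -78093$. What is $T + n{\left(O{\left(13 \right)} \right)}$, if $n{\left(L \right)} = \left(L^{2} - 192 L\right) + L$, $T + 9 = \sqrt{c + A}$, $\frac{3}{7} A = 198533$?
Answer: $-2323 + \frac{2 \sqrt{866589}}{3} \approx -1702.4$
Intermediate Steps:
$A = \frac{1389731}{3}$ ($A = \frac{7}{3} \cdot 198533 = \frac{1389731}{3} \approx 4.6324 \cdot 10^{5}$)
$T = -9 + \frac{2 \sqrt{866589}}{3}$ ($T = -9 + \sqrt{-78093 + \frac{1389731}{3}} = -9 + \sqrt{\frac{1155452}{3}} = -9 + \frac{2 \sqrt{866589}}{3} \approx 611.61$)
$n{\left(L \right)} = L^{2} - 191 L$
$T + n{\left(O{\left(13 \right)} \right)} = \left(-9 + \frac{2 \sqrt{866589}}{3}\right) + 13 \left(-191 + 13\right) = \left(-9 + \frac{2 \sqrt{866589}}{3}\right) + 13 \left(-178\right) = \left(-9 + \frac{2 \sqrt{866589}}{3}\right) - 2314 = -2323 + \frac{2 \sqrt{866589}}{3}$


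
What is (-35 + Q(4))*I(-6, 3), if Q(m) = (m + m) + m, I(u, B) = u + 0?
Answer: 138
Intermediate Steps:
I(u, B) = u
Q(m) = 3*m (Q(m) = 2*m + m = 3*m)
(-35 + Q(4))*I(-6, 3) = (-35 + 3*4)*(-6) = (-35 + 12)*(-6) = -23*(-6) = 138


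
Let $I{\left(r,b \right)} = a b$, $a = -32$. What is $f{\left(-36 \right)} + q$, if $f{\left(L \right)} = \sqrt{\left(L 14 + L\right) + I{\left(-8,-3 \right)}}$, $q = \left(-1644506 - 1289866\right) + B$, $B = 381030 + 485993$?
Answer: $-2067349 + 2 i \sqrt{111} \approx -2.0673 \cdot 10^{6} + 21.071 i$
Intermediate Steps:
$B = 867023$
$I{\left(r,b \right)} = - 32 b$
$q = -2067349$ ($q = \left(-1644506 - 1289866\right) + 867023 = -2934372 + 867023 = -2067349$)
$f{\left(L \right)} = \sqrt{96 + 15 L}$ ($f{\left(L \right)} = \sqrt{\left(L 14 + L\right) - -96} = \sqrt{\left(14 L + L\right) + 96} = \sqrt{15 L + 96} = \sqrt{96 + 15 L}$)
$f{\left(-36 \right)} + q = \sqrt{96 + 15 \left(-36\right)} - 2067349 = \sqrt{96 - 540} - 2067349 = \sqrt{-444} - 2067349 = 2 i \sqrt{111} - 2067349 = -2067349 + 2 i \sqrt{111}$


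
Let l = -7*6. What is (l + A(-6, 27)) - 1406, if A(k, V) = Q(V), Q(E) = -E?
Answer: -1475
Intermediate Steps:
l = -42
A(k, V) = -V
(l + A(-6, 27)) - 1406 = (-42 - 1*27) - 1406 = (-42 - 27) - 1406 = -69 - 1406 = -1475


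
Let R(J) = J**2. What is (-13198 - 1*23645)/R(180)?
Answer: -12281/10800 ≈ -1.1371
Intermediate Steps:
(-13198 - 1*23645)/R(180) = (-13198 - 1*23645)/(180**2) = (-13198 - 23645)/32400 = -36843*1/32400 = -12281/10800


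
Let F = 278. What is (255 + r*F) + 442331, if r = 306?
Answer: 527654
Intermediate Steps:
(255 + r*F) + 442331 = (255 + 306*278) + 442331 = (255 + 85068) + 442331 = 85323 + 442331 = 527654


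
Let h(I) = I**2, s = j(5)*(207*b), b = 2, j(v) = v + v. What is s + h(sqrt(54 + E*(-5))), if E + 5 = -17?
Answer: 4304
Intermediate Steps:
E = -22 (E = -5 - 17 = -22)
j(v) = 2*v
s = 4140 (s = (2*5)*(207*2) = 10*414 = 4140)
s + h(sqrt(54 + E*(-5))) = 4140 + (sqrt(54 - 22*(-5)))**2 = 4140 + (sqrt(54 + 110))**2 = 4140 + (sqrt(164))**2 = 4140 + (2*sqrt(41))**2 = 4140 + 164 = 4304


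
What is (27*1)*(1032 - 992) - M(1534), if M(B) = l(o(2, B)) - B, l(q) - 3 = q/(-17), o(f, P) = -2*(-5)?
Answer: 44397/17 ≈ 2611.6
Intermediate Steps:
o(f, P) = 10
l(q) = 3 - q/17 (l(q) = 3 + q/(-17) = 3 + q*(-1/17) = 3 - q/17)
M(B) = 41/17 - B (M(B) = (3 - 1/17*10) - B = (3 - 10/17) - B = 41/17 - B)
(27*1)*(1032 - 992) - M(1534) = (27*1)*(1032 - 992) - (41/17 - 1*1534) = 27*40 - (41/17 - 1534) = 1080 - 1*(-26037/17) = 1080 + 26037/17 = 44397/17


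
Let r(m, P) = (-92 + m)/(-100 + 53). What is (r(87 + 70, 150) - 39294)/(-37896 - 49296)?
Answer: 1846883/4098024 ≈ 0.45068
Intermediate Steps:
r(m, P) = 92/47 - m/47 (r(m, P) = (-92 + m)/(-47) = (-92 + m)*(-1/47) = 92/47 - m/47)
(r(87 + 70, 150) - 39294)/(-37896 - 49296) = ((92/47 - (87 + 70)/47) - 39294)/(-37896 - 49296) = ((92/47 - 1/47*157) - 39294)/(-87192) = ((92/47 - 157/47) - 39294)*(-1/87192) = (-65/47 - 39294)*(-1/87192) = -1846883/47*(-1/87192) = 1846883/4098024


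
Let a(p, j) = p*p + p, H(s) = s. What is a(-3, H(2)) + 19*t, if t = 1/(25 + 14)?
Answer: 253/39 ≈ 6.4872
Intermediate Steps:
t = 1/39 ≈ 0.025641
a(p, j) = p + p**2 (a(p, j) = p**2 + p = p + p**2)
a(-3, H(2)) + 19*t = -3*(1 - 3) + 19*(1/39) = -3*(-2) + 19/39 = 6 + 19/39 = 253/39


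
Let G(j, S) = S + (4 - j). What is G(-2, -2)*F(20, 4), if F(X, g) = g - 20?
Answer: -64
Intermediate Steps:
G(j, S) = 4 + S - j
F(X, g) = -20 + g
G(-2, -2)*F(20, 4) = (4 - 2 - 1*(-2))*(-20 + 4) = (4 - 2 + 2)*(-16) = 4*(-16) = -64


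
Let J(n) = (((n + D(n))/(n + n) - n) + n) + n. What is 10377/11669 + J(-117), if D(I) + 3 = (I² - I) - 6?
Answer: -26482088/151697 ≈ -174.57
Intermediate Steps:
D(I) = -9 + I² - I (D(I) = -3 + ((I² - I) - 6) = -3 + (-6 + I² - I) = -9 + I² - I)
J(n) = n + (-9 + n²)/(2*n) (J(n) = (((n + (-9 + n² - n))/(n + n) - n) + n) + n = (((-9 + n²)/((2*n)) - n) + n) + n = (((-9 + n²)*(1/(2*n)) - n) + n) + n = (((-9 + n²)/(2*n) - n) + n) + n = ((-n + (-9 + n²)/(2*n)) + n) + n = (-9 + n²)/(2*n) + n = n + (-9 + n²)/(2*n))
10377/11669 + J(-117) = 10377/11669 + (3/2)*(-3 + (-117)²)/(-117) = 10377*(1/11669) + (3/2)*(-1/117)*(-3 + 13689) = 10377/11669 + (3/2)*(-1/117)*13686 = 10377/11669 - 2281/13 = -26482088/151697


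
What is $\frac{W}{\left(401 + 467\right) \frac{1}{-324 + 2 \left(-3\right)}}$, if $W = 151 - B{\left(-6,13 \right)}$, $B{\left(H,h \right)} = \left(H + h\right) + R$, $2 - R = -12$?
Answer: $- \frac{10725}{217} \approx -49.424$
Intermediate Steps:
$R = 14$ ($R = 2 - -12 = 2 + 12 = 14$)
$B{\left(H,h \right)} = 14 + H + h$ ($B{\left(H,h \right)} = \left(H + h\right) + 14 = 14 + H + h$)
$W = 130$ ($W = 151 - \left(14 - 6 + 13\right) = 151 - 21 = 130$)
$\frac{W}{\left(401 + 467\right) \frac{1}{-324 + 2 \left(-3\right)}} = \frac{130}{\left(401 + 467\right) \frac{1}{-324 + 2 \left(-3\right)}} = \frac{130}{868 \frac{1}{-324 - 6}} = \frac{130}{868 \frac{1}{-330}} = \frac{130}{868 \left(- \frac{1}{330}\right)} = \frac{130}{- \frac{434}{165}} = 130 \left(- \frac{165}{434}\right) = - \frac{10725}{217}$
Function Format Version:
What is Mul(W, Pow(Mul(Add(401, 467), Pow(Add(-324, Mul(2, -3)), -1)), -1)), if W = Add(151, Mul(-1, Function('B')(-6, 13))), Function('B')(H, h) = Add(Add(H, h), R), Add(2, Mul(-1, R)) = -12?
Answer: Rational(-10725, 217) ≈ -49.424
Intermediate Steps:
R = 14 (R = Add(2, Mul(-1, -12)) = Add(2, 12) = 14)
Function('B')(H, h) = Add(14, H, h) (Function('B')(H, h) = Add(Add(H, h), 14) = Add(14, H, h))
W = 130 (W = Add(151, Mul(-1, Add(14, -6, 13))) = Add(151, Mul(-1, 21)) = Add(151, -21) = 130)
Mul(W, Pow(Mul(Add(401, 467), Pow(Add(-324, Mul(2, -3)), -1)), -1)) = Mul(130, Pow(Mul(Add(401, 467), Pow(Add(-324, Mul(2, -3)), -1)), -1)) = Mul(130, Pow(Mul(868, Pow(Add(-324, -6), -1)), -1)) = Mul(130, Pow(Mul(868, Pow(-330, -1)), -1)) = Mul(130, Pow(Mul(868, Rational(-1, 330)), -1)) = Mul(130, Pow(Rational(-434, 165), -1)) = Mul(130, Rational(-165, 434)) = Rational(-10725, 217)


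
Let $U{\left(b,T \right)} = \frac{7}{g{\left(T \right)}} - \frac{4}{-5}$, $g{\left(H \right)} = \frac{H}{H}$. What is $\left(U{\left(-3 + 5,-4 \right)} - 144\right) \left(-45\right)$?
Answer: $6129$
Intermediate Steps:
$g{\left(H \right)} = 1$
$U{\left(b,T \right)} = \frac{39}{5}$ ($U{\left(b,T \right)} = \frac{7}{1} - \frac{4}{-5} = 7 \cdot 1 - - \frac{4}{5} = 7 + \frac{4}{5} = \frac{39}{5}$)
$\left(U{\left(-3 + 5,-4 \right)} - 144\right) \left(-45\right) = \left(\frac{39}{5} - 144\right) \left(-45\right) = \left(- \frac{681}{5}\right) \left(-45\right) = 6129$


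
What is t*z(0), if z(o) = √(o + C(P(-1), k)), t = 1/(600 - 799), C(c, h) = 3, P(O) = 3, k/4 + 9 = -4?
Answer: -√3/199 ≈ -0.0087038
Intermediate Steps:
k = -52 (k = -36 + 4*(-4) = -36 - 16 = -52)
t = -1/199 (t = 1/(-199) = -1/199 ≈ -0.0050251)
z(o) = √(3 + o) (z(o) = √(o + 3) = √(3 + o))
t*z(0) = -√(3 + 0)/199 = -√3/199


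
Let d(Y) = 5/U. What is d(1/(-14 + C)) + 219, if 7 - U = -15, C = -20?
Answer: 4823/22 ≈ 219.23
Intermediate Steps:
U = 22 (U = 7 - 1*(-15) = 7 + 15 = 22)
d(Y) = 5/22
d(1/(-14 + C)) + 219 = 5/22 + 219 = 4823/22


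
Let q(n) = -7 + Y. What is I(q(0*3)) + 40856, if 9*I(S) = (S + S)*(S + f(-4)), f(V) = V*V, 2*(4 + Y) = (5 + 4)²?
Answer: 740777/18 ≈ 41154.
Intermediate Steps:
Y = 73/2 (Y = -4 + (5 + 4)²/2 = -4 + (½)*9² = -4 + (½)*81 = -4 + 81/2 = 73/2 ≈ 36.500)
f(V) = V²
q(n) = 59/2 (q(n) = -7 + 73/2 = 59/2)
I(S) = 2*S*(16 + S)/9 (I(S) = ((S + S)*(S + (-4)²))/9 = ((2*S)*(S + 16))/9 = ((2*S)*(16 + S))/9 = (2*S*(16 + S))/9 = 2*S*(16 + S)/9)
I(q(0*3)) + 40856 = (2/9)*(59/2)*(16 + 59/2) + 40856 = (2/9)*(59/2)*(91/2) + 40856 = 5369/18 + 40856 = 740777/18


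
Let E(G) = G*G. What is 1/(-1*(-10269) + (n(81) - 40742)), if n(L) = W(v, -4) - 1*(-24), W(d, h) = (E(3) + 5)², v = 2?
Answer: -1/30253 ≈ -3.3055e-5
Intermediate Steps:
E(G) = G²
W(d, h) = 196 (W(d, h) = (3² + 5)² = (9 + 5)² = 14² = 196)
n(L) = 220 (n(L) = 196 - 1*(-24) = 196 + 24 = 220)
1/(-1*(-10269) + (n(81) - 40742)) = 1/(-1*(-10269) + (220 - 40742)) = 1/(10269 - 40522) = 1/(-30253) = -1/30253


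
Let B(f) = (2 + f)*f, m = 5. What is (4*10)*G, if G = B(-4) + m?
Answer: 520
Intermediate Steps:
B(f) = f*(2 + f)
G = 13 (G = -4*(2 - 4) + 5 = -4*(-2) + 5 = 8 + 5 = 13)
(4*10)*G = (4*10)*13 = 40*13 = 520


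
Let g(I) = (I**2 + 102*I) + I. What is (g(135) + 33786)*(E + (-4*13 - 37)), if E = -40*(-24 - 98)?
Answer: 315803556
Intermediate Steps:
E = 4880 (E = -40*(-122) = 4880)
g(I) = I**2 + 103*I
(g(135) + 33786)*(E + (-4*13 - 37)) = (135*(103 + 135) + 33786)*(4880 + (-4*13 - 37)) = (135*238 + 33786)*(4880 + (-52 - 37)) = (32130 + 33786)*(4880 - 89) = 65916*4791 = 315803556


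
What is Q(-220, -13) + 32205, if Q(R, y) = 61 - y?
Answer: 32279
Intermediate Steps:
Q(-220, -13) + 32205 = (61 - 1*(-13)) + 32205 = (61 + 13) + 32205 = 74 + 32205 = 32279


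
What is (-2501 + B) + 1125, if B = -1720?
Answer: -3096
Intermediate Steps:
(-2501 + B) + 1125 = (-2501 - 1720) + 1125 = -4221 + 1125 = -3096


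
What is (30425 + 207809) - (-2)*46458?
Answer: 331150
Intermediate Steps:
(30425 + 207809) - (-2)*46458 = 238234 - 1*(-92916) = 238234 + 92916 = 331150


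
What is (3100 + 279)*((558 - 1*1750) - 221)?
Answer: -4774527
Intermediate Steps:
(3100 + 279)*((558 - 1*1750) - 221) = 3379*((558 - 1750) - 221) = 3379*(-1192 - 221) = 3379*(-1413) = -4774527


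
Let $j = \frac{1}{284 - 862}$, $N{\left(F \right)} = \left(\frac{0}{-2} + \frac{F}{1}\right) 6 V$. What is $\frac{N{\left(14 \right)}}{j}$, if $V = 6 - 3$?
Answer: $-145656$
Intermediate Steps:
$V = 3$ ($V = 6 - 3 = 3$)
$N{\left(F \right)} = 18 F$ ($N{\left(F \right)} = \left(\frac{0}{-2} + \frac{F}{1}\right) 6 \cdot 3 = \left(0 \left(- \frac{1}{2}\right) + F 1\right) 6 \cdot 3 = \left(0 + F\right) 6 \cdot 3 = F 6 \cdot 3 = 6 F 3 = 18 F$)
$j = - \frac{1}{578}$ ($j = \frac{1}{-578} = - \frac{1}{578} \approx -0.0017301$)
$\frac{N{\left(14 \right)}}{j} = \frac{18 \cdot 14}{- \frac{1}{578}} = 252 \left(-578\right) = -145656$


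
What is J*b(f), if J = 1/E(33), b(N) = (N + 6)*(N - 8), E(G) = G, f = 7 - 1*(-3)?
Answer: 32/33 ≈ 0.96970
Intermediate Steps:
f = 10 (f = 7 + 3 = 10)
b(N) = (-8 + N)*(6 + N) (b(N) = (6 + N)*(-8 + N) = (-8 + N)*(6 + N))
J = 1/33 ≈ 0.030303
J*b(f) = (-48 + 10**2 - 2*10)/33 = (-48 + 100 - 20)/33 = (1/33)*32 = 32/33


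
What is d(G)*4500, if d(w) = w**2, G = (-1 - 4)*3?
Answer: 1012500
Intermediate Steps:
G = -15 (G = -5*3 = -15)
d(G)*4500 = (-15)**2*4500 = 225*4500 = 1012500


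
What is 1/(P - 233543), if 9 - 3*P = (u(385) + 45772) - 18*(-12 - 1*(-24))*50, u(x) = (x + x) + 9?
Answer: -1/245457 ≈ -4.0740e-6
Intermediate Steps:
u(x) = 9 + 2*x (u(x) = 2*x + 9 = 9 + 2*x)
P = -11914 (P = 3 - (((9 + 2*385) + 45772) - 18*(-12 - 1*(-24))*50)/3 = 3 - (((9 + 770) + 45772) - 18*(-12 + 24)*50)/3 = 3 - ((779 + 45772) - 18*12*50)/3 = 3 - (46551 - 216*50)/3 = 3 - (46551 - 10800)/3 = 3 - 1/3*35751 = 3 - 11917 = -11914)
1/(P - 233543) = 1/(-11914 - 233543) = 1/(-245457) = -1/245457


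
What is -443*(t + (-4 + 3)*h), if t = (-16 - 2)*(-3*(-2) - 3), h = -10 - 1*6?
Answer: 16834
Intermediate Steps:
h = -16 (h = -10 - 6 = -16)
t = -54 (t = -18*(6 - 3) = -18*3 = -54)
-443*(t + (-4 + 3)*h) = -443*(-54 + (-4 + 3)*(-16)) = -443*(-54 - 1*(-16)) = -443*(-54 + 16) = -443*(-38) = 16834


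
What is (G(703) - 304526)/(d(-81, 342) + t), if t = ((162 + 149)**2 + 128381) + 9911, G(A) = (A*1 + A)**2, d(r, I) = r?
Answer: 836155/117466 ≈ 7.1183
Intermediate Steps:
G(A) = 4*A**2 (G(A) = (A + A)**2 = (2*A)**2 = 4*A**2)
t = 235013 (t = (311**2 + 128381) + 9911 = (96721 + 128381) + 9911 = 225102 + 9911 = 235013)
(G(703) - 304526)/(d(-81, 342) + t) = (4*703**2 - 304526)/(-81 + 235013) = (4*494209 - 304526)/234932 = (1976836 - 304526)*(1/234932) = 1672310*(1/234932) = 836155/117466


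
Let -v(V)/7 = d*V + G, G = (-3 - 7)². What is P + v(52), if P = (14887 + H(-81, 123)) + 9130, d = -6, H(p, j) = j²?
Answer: 40630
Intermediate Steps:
G = 100 (G = (-10)² = 100)
P = 39146 (P = (14887 + 123²) + 9130 = (14887 + 15129) + 9130 = 30016 + 9130 = 39146)
v(V) = -700 + 42*V (v(V) = -7*(-6*V + 100) = -7*(100 - 6*V) = -700 + 42*V)
P + v(52) = 39146 + (-700 + 42*52) = 39146 + (-700 + 2184) = 39146 + 1484 = 40630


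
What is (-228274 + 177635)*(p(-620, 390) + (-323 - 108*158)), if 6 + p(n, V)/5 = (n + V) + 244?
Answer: 878434733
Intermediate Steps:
p(n, V) = 1190 + 5*V + 5*n (p(n, V) = -30 + 5*((n + V) + 244) = -30 + 5*((V + n) + 244) = -30 + 5*(244 + V + n) = -30 + (1220 + 5*V + 5*n) = 1190 + 5*V + 5*n)
(-228274 + 177635)*(p(-620, 390) + (-323 - 108*158)) = (-228274 + 177635)*((1190 + 5*390 + 5*(-620)) + (-323 - 108*158)) = -50639*((1190 + 1950 - 3100) + (-323 - 17064)) = -50639*(40 - 17387) = -50639*(-17347) = 878434733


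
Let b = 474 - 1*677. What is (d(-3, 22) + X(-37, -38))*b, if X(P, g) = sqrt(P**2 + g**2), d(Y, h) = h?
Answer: -4466 - 203*sqrt(2813) ≈ -15233.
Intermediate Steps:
b = -203 (b = 474 - 677 = -203)
(d(-3, 22) + X(-37, -38))*b = (22 + sqrt((-37)**2 + (-38)**2))*(-203) = (22 + sqrt(1369 + 1444))*(-203) = (22 + sqrt(2813))*(-203) = -4466 - 203*sqrt(2813)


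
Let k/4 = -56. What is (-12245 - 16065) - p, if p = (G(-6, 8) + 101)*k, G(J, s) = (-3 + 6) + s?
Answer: -3222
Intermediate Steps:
k = -224 (k = 4*(-56) = -224)
G(J, s) = 3 + s
p = -25088 (p = ((3 + 8) + 101)*(-224) = (11 + 101)*(-224) = 112*(-224) = -25088)
(-12245 - 16065) - p = (-12245 - 16065) - 1*(-25088) = -28310 + 25088 = -3222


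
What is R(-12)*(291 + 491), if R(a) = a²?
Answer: 112608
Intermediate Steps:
R(-12)*(291 + 491) = (-12)²*(291 + 491) = 144*782 = 112608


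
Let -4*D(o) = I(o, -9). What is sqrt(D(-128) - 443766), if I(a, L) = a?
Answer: I*sqrt(443734) ≈ 666.13*I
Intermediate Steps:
D(o) = -o/4
sqrt(D(-128) - 443766) = sqrt(-1/4*(-128) - 443766) = sqrt(32 - 443766) = sqrt(-443734) = I*sqrt(443734)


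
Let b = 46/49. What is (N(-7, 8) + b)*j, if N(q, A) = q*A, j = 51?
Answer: -137598/49 ≈ -2808.1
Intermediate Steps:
b = 46/49 (b = 46*(1/49) = 46/49 ≈ 0.93878)
N(q, A) = A*q
(N(-7, 8) + b)*j = (8*(-7) + 46/49)*51 = (-56 + 46/49)*51 = -2698/49*51 = -137598/49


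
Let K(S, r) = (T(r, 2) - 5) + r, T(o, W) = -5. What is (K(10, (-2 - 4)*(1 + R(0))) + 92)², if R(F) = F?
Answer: 5776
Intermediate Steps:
K(S, r) = -10 + r (K(S, r) = (-5 - 5) + r = -10 + r)
(K(10, (-2 - 4)*(1 + R(0))) + 92)² = ((-10 + (-2 - 4)*(1 + 0)) + 92)² = ((-10 - 6*1) + 92)² = ((-10 - 6) + 92)² = (-16 + 92)² = 76² = 5776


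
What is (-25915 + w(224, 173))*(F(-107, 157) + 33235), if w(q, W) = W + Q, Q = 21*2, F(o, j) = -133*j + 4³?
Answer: -319142600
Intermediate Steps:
F(o, j) = 64 - 133*j (F(o, j) = -133*j + 64 = 64 - 133*j)
Q = 42
w(q, W) = 42 + W (w(q, W) = W + 42 = 42 + W)
(-25915 + w(224, 173))*(F(-107, 157) + 33235) = (-25915 + (42 + 173))*((64 - 133*157) + 33235) = (-25915 + 215)*((64 - 20881) + 33235) = -25700*(-20817 + 33235) = -25700*12418 = -319142600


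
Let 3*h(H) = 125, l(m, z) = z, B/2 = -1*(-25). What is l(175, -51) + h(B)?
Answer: -28/3 ≈ -9.3333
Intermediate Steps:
B = 50 (B = 2*(-1*(-25)) = 2*25 = 50)
h(H) = 125/3 (h(H) = (⅓)*125 = 125/3)
l(175, -51) + h(B) = -51 + 125/3 = -28/3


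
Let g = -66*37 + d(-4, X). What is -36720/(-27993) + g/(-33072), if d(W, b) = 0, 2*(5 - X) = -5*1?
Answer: 71264597/51432472 ≈ 1.3856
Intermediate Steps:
X = 15/2 (X = 5 - (-5)/2 = 5 - ½*(-5) = 5 + 5/2 = 15/2 ≈ 7.5000)
g = -2442 (g = -66*37 + 0 = -2442 + 0 = -2442)
-36720/(-27993) + g/(-33072) = -36720/(-27993) - 2442/(-33072) = -36720*(-1/27993) - 2442*(-1/33072) = 12240/9331 + 407/5512 = 71264597/51432472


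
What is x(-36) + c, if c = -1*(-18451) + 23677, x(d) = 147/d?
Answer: 505487/12 ≈ 42124.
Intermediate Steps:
c = 42128 (c = 18451 + 23677 = 42128)
x(-36) + c = 147/(-36) + 42128 = 147*(-1/36) + 42128 = -49/12 + 42128 = 505487/12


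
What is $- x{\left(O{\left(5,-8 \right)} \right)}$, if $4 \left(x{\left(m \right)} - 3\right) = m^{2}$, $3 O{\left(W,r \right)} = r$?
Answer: $- \frac{43}{9} \approx -4.7778$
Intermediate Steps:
$O{\left(W,r \right)} = \frac{r}{3}$
$x{\left(m \right)} = 3 + \frac{m^{2}}{4}$
$- x{\left(O{\left(5,-8 \right)} \right)} = - (3 + \frac{\left(\frac{1}{3} \left(-8\right)\right)^{2}}{4}) = - (3 + \frac{\left(- \frac{8}{3}\right)^{2}}{4}) = - (3 + \frac{1}{4} \cdot \frac{64}{9}) = - (3 + \frac{16}{9}) = \left(-1\right) \frac{43}{9} = - \frac{43}{9}$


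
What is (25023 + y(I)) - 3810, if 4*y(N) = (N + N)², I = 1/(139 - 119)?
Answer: 8485201/400 ≈ 21213.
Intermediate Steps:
I = 1/20 ≈ 0.050000
y(N) = N² (y(N) = (N + N)²/4 = (2*N)²/4 = (4*N²)/4 = N²)
(25023 + y(I)) - 3810 = (25023 + (1/20)²) - 3810 = (25023 + 1/400) - 3810 = 10009201/400 - 3810 = 8485201/400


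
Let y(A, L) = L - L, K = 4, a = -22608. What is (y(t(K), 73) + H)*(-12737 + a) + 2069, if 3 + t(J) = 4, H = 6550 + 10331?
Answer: -596656876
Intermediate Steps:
H = 16881
t(J) = 1 (t(J) = -3 + 4 = 1)
y(A, L) = 0
(y(t(K), 73) + H)*(-12737 + a) + 2069 = (0 + 16881)*(-12737 - 22608) + 2069 = 16881*(-35345) + 2069 = -596658945 + 2069 = -596656876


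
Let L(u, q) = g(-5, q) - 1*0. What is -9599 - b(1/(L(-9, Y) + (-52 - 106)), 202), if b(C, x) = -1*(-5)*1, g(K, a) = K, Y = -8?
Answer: -9604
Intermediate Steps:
L(u, q) = -5 (L(u, q) = -5 - 1*0 = -5 + 0 = -5)
b(C, x) = 5 (b(C, x) = 5*1 = 5)
-9599 - b(1/(L(-9, Y) + (-52 - 106)), 202) = -9599 - 1*5 = -9599 - 5 = -9604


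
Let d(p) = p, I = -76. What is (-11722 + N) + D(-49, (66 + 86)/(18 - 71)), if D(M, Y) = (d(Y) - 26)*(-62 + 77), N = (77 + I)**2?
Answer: -644163/53 ≈ -12154.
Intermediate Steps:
N = 1 (N = (77 - 76)**2 = 1**2 = 1)
D(M, Y) = -390 + 15*Y (D(M, Y) = (Y - 26)*(-62 + 77) = (-26 + Y)*15 = -390 + 15*Y)
(-11722 + N) + D(-49, (66 + 86)/(18 - 71)) = (-11722 + 1) + (-390 + 15*((66 + 86)/(18 - 71))) = -11721 + (-390 + 15*(152/(-53))) = -11721 + (-390 + 15*(152*(-1/53))) = -11721 + (-390 + 15*(-152/53)) = -11721 + (-390 - 2280/53) = -11721 - 22950/53 = -644163/53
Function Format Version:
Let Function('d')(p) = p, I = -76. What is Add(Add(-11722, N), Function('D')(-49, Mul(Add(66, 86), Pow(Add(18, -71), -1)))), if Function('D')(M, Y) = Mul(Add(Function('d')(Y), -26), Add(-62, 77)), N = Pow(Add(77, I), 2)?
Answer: Rational(-644163, 53) ≈ -12154.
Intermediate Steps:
N = 1 (N = Pow(Add(77, -76), 2) = Pow(1, 2) = 1)
Function('D')(M, Y) = Add(-390, Mul(15, Y)) (Function('D')(M, Y) = Mul(Add(Y, -26), Add(-62, 77)) = Mul(Add(-26, Y), 15) = Add(-390, Mul(15, Y)))
Add(Add(-11722, N), Function('D')(-49, Mul(Add(66, 86), Pow(Add(18, -71), -1)))) = Add(Add(-11722, 1), Add(-390, Mul(15, Mul(Add(66, 86), Pow(Add(18, -71), -1))))) = Add(-11721, Add(-390, Mul(15, Mul(152, Pow(-53, -1))))) = Add(-11721, Add(-390, Mul(15, Mul(152, Rational(-1, 53))))) = Add(-11721, Add(-390, Mul(15, Rational(-152, 53)))) = Add(-11721, Add(-390, Rational(-2280, 53))) = Add(-11721, Rational(-22950, 53)) = Rational(-644163, 53)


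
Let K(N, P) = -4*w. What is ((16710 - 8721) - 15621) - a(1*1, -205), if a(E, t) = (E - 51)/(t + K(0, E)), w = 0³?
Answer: -312922/41 ≈ -7632.2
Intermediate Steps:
w = 0
K(N, P) = 0 (K(N, P) = -4*0 = 0)
a(E, t) = (-51 + E)/t (a(E, t) = (E - 51)/(t + 0) = (-51 + E)/t)
((16710 - 8721) - 15621) - a(1*1, -205) = ((16710 - 8721) - 15621) - (-51 + 1*1)/(-205) = (7989 - 15621) - (-1)*(-51 + 1)/205 = -7632 - (-1)*(-50)/205 = -7632 - 1*10/41 = -7632 - 10/41 = -312922/41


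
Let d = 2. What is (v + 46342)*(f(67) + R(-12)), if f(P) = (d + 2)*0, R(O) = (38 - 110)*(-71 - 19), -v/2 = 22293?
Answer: 11378880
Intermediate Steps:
v = -44586 (v = -2*22293 = -44586)
R(O) = 6480 (R(O) = -72*(-90) = 6480)
f(P) = 0 (f(P) = (2 + 2)*0 = 4*0 = 0)
(v + 46342)*(f(67) + R(-12)) = (-44586 + 46342)*(0 + 6480) = 1756*6480 = 11378880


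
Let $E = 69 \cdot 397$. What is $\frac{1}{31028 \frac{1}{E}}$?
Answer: $\frac{27393}{31028} \approx 0.88285$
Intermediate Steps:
$E = 27393$
$\frac{1}{31028 \frac{1}{E}} = \frac{1}{31028 \cdot \frac{1}{27393}} = \frac{1}{\frac{31028}{27393}} = \frac{27393}{31028}$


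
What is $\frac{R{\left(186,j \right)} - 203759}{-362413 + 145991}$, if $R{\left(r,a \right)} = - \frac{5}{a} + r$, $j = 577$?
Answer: $\frac{58730813}{62437747} \approx 0.94063$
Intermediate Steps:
$R{\left(r,a \right)} = r - \frac{5}{a}$
$\frac{R{\left(186,j \right)} - 203759}{-362413 + 145991} = \frac{\left(186 - \frac{5}{577}\right) - 203759}{-362413 + 145991} = \frac{\left(186 - \frac{5}{577}\right) - 203759}{-216422} = \left(\left(186 - \frac{5}{577}\right) - 203759\right) \left(- \frac{1}{216422}\right) = \left(\frac{107317}{577} - 203759\right) \left(- \frac{1}{216422}\right) = \left(- \frac{117461626}{577}\right) \left(- \frac{1}{216422}\right) = \frac{58730813}{62437747}$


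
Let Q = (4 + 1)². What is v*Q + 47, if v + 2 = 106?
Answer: 2647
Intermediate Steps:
Q = 25 (Q = 5² = 25)
v = 104 (v = -2 + 106 = 104)
v*Q + 47 = 104*25 + 47 = 2600 + 47 = 2647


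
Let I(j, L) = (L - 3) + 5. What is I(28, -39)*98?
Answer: -3626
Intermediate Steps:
I(j, L) = 2 + L (I(j, L) = (-3 + L) + 5 = 2 + L)
I(28, -39)*98 = (2 - 39)*98 = -37*98 = -3626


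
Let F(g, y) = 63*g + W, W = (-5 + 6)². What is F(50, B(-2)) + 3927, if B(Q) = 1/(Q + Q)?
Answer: 7078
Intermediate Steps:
W = 1 (W = 1² = 1)
B(Q) = 1/(2*Q)
F(g, y) = 1 + 63*g (F(g, y) = 63*g + 1 = 1 + 63*g)
F(50, B(-2)) + 3927 = (1 + 63*50) + 3927 = (1 + 3150) + 3927 = 3151 + 3927 = 7078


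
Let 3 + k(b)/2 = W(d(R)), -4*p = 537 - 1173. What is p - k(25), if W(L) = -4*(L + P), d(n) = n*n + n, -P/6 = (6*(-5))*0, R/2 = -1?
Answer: 181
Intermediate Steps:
R = -2 (R = 2*(-1) = -2)
p = 159 (p = -(537 - 1173)/4 = -1/4*(-636) = 159)
P = 0 (P = -6*6*(-5)*0 = -(-180)*0 = -6*0 = 0)
d(n) = n + n**2 (d(n) = n**2 + n = n + n**2)
W(L) = -4*L (W(L) = -4*(L + 0) = -4*L)
k(b) = -22 (k(b) = -6 + 2*(-(-8)*(1 - 2)) = -6 + 2*(-(-8)*(-1)) = -6 + 2*(-4*2) = -6 + 2*(-8) = -6 - 16 = -22)
p - k(25) = 159 - 1*(-22) = 159 + 22 = 181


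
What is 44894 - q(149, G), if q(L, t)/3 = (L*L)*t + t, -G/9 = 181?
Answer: 108546068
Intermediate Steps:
G = -1629 (G = -9*181 = -1629)
q(L, t) = 3*t + 3*t*L**2 (q(L, t) = 3*((L*L)*t + t) = 3*(L**2*t + t) = 3*(t*L**2 + t) = 3*(t + t*L**2) = 3*t + 3*t*L**2)
44894 - q(149, G) = 44894 - 3*(-1629)*(1 + 149**2) = 44894 - 3*(-1629)*(1 + 22201) = 44894 - 3*(-1629)*22202 = 44894 - 1*(-108501174) = 44894 + 108501174 = 108546068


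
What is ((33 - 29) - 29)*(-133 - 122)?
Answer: 6375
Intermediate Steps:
((33 - 29) - 29)*(-133 - 122) = (4 - 29)*(-255) = -25*(-255) = 6375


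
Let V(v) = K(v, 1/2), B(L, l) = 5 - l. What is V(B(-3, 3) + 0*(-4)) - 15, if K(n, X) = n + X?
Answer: -25/2 ≈ -12.500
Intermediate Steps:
K(n, X) = X + n
V(v) = ½ + v (V(v) = 1/2 + v = ½ + v)
V(B(-3, 3) + 0*(-4)) - 15 = (½ + ((5 - 1*3) + 0*(-4))) - 15 = (½ + ((5 - 3) + 0)) - 15 = (½ + (2 + 0)) - 15 = (½ + 2) - 15 = 5/2 - 15 = -25/2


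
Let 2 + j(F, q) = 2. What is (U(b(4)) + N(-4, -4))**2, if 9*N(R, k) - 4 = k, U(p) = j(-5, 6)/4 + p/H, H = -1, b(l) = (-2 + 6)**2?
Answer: 256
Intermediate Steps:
b(l) = 16 (b(l) = 4**2 = 16)
j(F, q) = 0 (j(F, q) = -2 + 2 = 0)
U(p) = -p (U(p) = 0/4 + p/(-1) = 0*(1/4) + p*(-1) = 0 - p = -p)
N(R, k) = 4/9 + k/9
(U(b(4)) + N(-4, -4))**2 = (-1*16 + (4/9 + (1/9)*(-4)))**2 = (-16 + (4/9 - 4/9))**2 = (-16 + 0)**2 = (-16)**2 = 256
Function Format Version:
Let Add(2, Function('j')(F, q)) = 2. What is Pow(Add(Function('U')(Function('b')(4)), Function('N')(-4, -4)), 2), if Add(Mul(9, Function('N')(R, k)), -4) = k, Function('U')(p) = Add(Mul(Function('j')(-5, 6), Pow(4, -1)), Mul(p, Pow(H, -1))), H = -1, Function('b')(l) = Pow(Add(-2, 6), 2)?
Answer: 256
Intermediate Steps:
Function('b')(l) = 16 (Function('b')(l) = Pow(4, 2) = 16)
Function('j')(F, q) = 0 (Function('j')(F, q) = Add(-2, 2) = 0)
Function('U')(p) = Mul(-1, p) (Function('U')(p) = Add(Mul(0, Pow(4, -1)), Mul(p, Pow(-1, -1))) = Add(Mul(0, Rational(1, 4)), Mul(p, -1)) = Add(0, Mul(-1, p)) = Mul(-1, p))
Function('N')(R, k) = Add(Rational(4, 9), Mul(Rational(1, 9), k))
Pow(Add(Function('U')(Function('b')(4)), Function('N')(-4, -4)), 2) = Pow(Add(Mul(-1, 16), Add(Rational(4, 9), Mul(Rational(1, 9), -4))), 2) = Pow(Add(-16, Add(Rational(4, 9), Rational(-4, 9))), 2) = Pow(Add(-16, 0), 2) = Pow(-16, 2) = 256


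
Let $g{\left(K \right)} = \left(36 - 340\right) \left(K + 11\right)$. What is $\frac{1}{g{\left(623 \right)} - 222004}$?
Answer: $- \frac{1}{414740} \approx -2.4112 \cdot 10^{-6}$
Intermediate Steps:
$g{\left(K \right)} = -3344 - 304 K$ ($g{\left(K \right)} = - 304 \left(11 + K\right) = -3344 - 304 K$)
$\frac{1}{g{\left(623 \right)} - 222004} = \frac{1}{\left(-3344 - 189392\right) - 222004} = \frac{1}{-192736 - 222004} = \frac{1}{-414740} = - \frac{1}{414740}$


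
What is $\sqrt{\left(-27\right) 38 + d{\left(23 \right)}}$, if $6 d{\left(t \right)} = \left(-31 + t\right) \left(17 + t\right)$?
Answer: $\frac{i \sqrt{9714}}{3} \approx 32.853 i$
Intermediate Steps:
$d{\left(t \right)} = \frac{\left(-31 + t\right) \left(17 + t\right)}{6}$
$\sqrt{\left(-27\right) 38 + d{\left(23 \right)}} = \sqrt{\left(-27\right) 38 - \left(\frac{283}{2} - \frac{529}{6}\right)} = \sqrt{-1026 - \frac{160}{3}} = \sqrt{- \frac{3238}{3}} = \frac{i \sqrt{9714}}{3}$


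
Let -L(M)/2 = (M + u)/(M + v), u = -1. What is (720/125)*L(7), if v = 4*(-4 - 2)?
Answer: 1728/425 ≈ 4.0659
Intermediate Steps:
v = -24 (v = 4*(-6) = -24)
L(M) = -2*(-1 + M)/(-24 + M) (L(M) = -2*(M - 1)/(M - 24) = -2*(-1 + M)/(-24 + M))
(720/125)*L(7) = (720/125)*(2*(1 - 1*7)/(-24 + 7)) = (720*(1/125))*(2*(1 - 7)/(-17)) = 144*(2*(-1/17)*(-6))/25 = (144/25)*(12/17) = 1728/425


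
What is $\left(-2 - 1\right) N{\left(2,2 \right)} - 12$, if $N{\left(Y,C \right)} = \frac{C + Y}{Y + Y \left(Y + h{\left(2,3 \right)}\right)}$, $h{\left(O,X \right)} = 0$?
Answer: $-14$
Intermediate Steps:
$N{\left(Y,C \right)} = \frac{C + Y}{Y + Y^{2}}$ ($N{\left(Y,C \right)} = \frac{C + Y}{Y + Y \left(Y + 0\right)} = \frac{C + Y}{Y + Y Y} = \frac{C + Y}{Y + Y^{2}}$)
$\left(-2 - 1\right) N{\left(2,2 \right)} - 12 = \left(-2 - 1\right) \frac{2 + 2}{2 \left(1 + 2\right)} - 12 = \left(-2 - 1\right) \frac{1}{2} \cdot \frac{1}{3} \cdot 4 - 12 = - 3 \cdot \frac{1}{2} \cdot \frac{1}{3} \cdot 4 - 12 = \left(-3\right) \frac{2}{3} - 12 = -2 - 12 = -14$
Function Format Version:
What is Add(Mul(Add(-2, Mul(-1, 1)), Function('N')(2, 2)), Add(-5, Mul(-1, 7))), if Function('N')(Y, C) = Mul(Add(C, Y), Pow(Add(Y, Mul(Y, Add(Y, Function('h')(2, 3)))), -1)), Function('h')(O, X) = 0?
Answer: -14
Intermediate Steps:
Function('N')(Y, C) = Mul(Pow(Add(Y, Pow(Y, 2)), -1), Add(C, Y)) (Function('N')(Y, C) = Mul(Add(C, Y), Pow(Add(Y, Mul(Y, Add(Y, 0))), -1)) = Mul(Add(C, Y), Pow(Add(Y, Mul(Y, Y)), -1)) = Mul(Add(C, Y), Pow(Add(Y, Pow(Y, 2)), -1)) = Mul(Pow(Add(Y, Pow(Y, 2)), -1), Add(C, Y)))
Add(Mul(Add(-2, Mul(-1, 1)), Function('N')(2, 2)), Add(-5, Mul(-1, 7))) = Add(Mul(Add(-2, Mul(-1, 1)), Mul(Pow(2, -1), Pow(Add(1, 2), -1), Add(2, 2))), Add(-5, Mul(-1, 7))) = Add(Mul(Add(-2, -1), Mul(Rational(1, 2), Pow(3, -1), 4)), Add(-5, -7)) = Add(Mul(-3, Mul(Rational(1, 2), Rational(1, 3), 4)), -12) = Add(Mul(-3, Rational(2, 3)), -12) = Add(-2, -12) = -14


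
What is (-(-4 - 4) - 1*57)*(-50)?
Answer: 2450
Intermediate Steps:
(-(-4 - 4) - 1*57)*(-50) = (-1*(-8) - 57)*(-50) = (8 - 57)*(-50) = -49*(-50) = 2450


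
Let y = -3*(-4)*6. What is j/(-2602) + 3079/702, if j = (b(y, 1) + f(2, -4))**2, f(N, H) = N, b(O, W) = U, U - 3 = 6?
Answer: 1981654/456651 ≈ 4.3395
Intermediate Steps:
y = 72 (y = 12*6 = 72)
U = 9 (U = 3 + 6 = 9)
b(O, W) = 9
j = 121 (j = (9 + 2)**2 = 11**2 = 121)
j/(-2602) + 3079/702 = 121/(-2602) + 3079/702 = 121*(-1/2602) + 3079*(1/702) = -121/2602 + 3079/702 = 1981654/456651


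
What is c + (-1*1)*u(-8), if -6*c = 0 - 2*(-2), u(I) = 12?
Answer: -38/3 ≈ -12.667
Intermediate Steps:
c = -⅔ (c = -(0 - 2*(-2))/6 = -(0 + 4)/6 = -⅙*4 = -⅔ ≈ -0.66667)
c + (-1*1)*u(-8) = -⅔ - 1*1*12 = -⅔ - 1*12 = -⅔ - 12 = -38/3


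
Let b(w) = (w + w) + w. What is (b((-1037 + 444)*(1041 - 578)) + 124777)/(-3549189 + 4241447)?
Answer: -349450/346129 ≈ -1.0096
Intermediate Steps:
b(w) = 3*w (b(w) = 2*w + w = 3*w)
(b((-1037 + 444)*(1041 - 578)) + 124777)/(-3549189 + 4241447) = (3*((-1037 + 444)*(1041 - 578)) + 124777)/(-3549189 + 4241447) = (3*(-593*463) + 124777)/692258 = (3*(-274559) + 124777)*(1/692258) = (-823677 + 124777)*(1/692258) = -698900*1/692258 = -349450/346129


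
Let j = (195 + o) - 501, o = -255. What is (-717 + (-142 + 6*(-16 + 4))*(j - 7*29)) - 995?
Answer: 161784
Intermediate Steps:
j = -561 (j = (195 - 255) - 501 = -60 - 501 = -561)
(-717 + (-142 + 6*(-16 + 4))*(j - 7*29)) - 995 = (-717 + (-142 + 6*(-16 + 4))*(-561 - 7*29)) - 995 = (-717 + (-142 + 6*(-12))*(-561 - 203)) - 995 = (-717 + (-142 - 72)*(-764)) - 995 = (-717 - 214*(-764)) - 995 = (-717 + 163496) - 995 = 162779 - 995 = 161784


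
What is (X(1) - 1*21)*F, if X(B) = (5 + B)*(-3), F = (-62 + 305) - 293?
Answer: 1950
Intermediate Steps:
F = -50 (F = 243 - 293 = -50)
X(B) = -15 - 3*B
(X(1) - 1*21)*F = ((-15 - 3*1) - 1*21)*(-50) = ((-15 - 3) - 21)*(-50) = (-18 - 21)*(-50) = -39*(-50) = 1950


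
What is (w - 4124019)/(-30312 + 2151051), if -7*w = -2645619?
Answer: -8740838/4948391 ≈ -1.7664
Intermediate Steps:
w = 2645619/7 (w = -⅐*(-2645619) = 2645619/7 ≈ 3.7795e+5)
(w - 4124019)/(-30312 + 2151051) = (2645619/7 - 4124019)/(-30312 + 2151051) = -26222514/7/2120739 = -26222514/7*1/2120739 = -8740838/4948391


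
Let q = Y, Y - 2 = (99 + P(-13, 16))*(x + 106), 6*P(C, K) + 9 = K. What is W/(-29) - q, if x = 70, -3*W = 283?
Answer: -1533643/87 ≈ -17628.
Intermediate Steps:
W = -283/3 (W = -1/3*283 = -283/3 ≈ -94.333)
P(C, K) = -3/2 + K/6
Y = 52894/3 (Y = 2 + (99 + (-3/2 + (1/6)*16))*(70 + 106) = 2 + (99 + (-3/2 + 8/3))*176 = 2 + (99 + 7/6)*176 = 2 + (601/6)*176 = 2 + 52888/3 = 52894/3 ≈ 17631.)
q = 52894/3 ≈ 17631.
W/(-29) - q = -283/3/(-29) - 1*52894/3 = -283/3*(-1/29) - 52894/3 = 283/87 - 52894/3 = -1533643/87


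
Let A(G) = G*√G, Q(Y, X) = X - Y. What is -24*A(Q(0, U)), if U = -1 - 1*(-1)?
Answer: 0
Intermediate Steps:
U = 0 (U = -1 + 1 = 0)
A(G) = G^(3/2)
-24*A(Q(0, U)) = -24*(0 - 1*0)^(3/2) = -24*(0 + 0)^(3/2) = -24*0^(3/2) = -24*0 = 0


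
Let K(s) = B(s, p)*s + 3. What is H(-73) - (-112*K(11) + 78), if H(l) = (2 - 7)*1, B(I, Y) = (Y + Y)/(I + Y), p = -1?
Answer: 33/5 ≈ 6.6000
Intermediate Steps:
B(I, Y) = 2*Y/(I + Y) (B(I, Y) = (2*Y)/(I + Y) = 2*Y/(I + Y))
K(s) = 3 - 2*s/(-1 + s) (K(s) = (2*(-1)/(s - 1))*s + 3 = (2*(-1)/(-1 + s))*s + 3 = (-2/(-1 + s))*s + 3 = -2*s/(-1 + s) + 3 = 3 - 2*s/(-1 + s))
H(l) = -5 (H(l) = -5*1 = -5)
H(-73) - (-112*K(11) + 78) = -5 - (-112*(-3 + 11)/(-1 + 11) + 78) = -5 - (-112*8/10 + 78) = -5 - (-56*8/5 + 78) = -5 - (-112*⅘ + 78) = -5 - (-448/5 + 78) = -5 - 1*(-58/5) = -5 + 58/5 = 33/5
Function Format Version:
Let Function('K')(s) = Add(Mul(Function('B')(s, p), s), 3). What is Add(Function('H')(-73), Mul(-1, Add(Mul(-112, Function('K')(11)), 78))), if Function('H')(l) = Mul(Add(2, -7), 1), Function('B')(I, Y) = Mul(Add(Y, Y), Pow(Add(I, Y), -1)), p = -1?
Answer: Rational(33, 5) ≈ 6.6000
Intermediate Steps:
Function('B')(I, Y) = Mul(2, Y, Pow(Add(I, Y), -1)) (Function('B')(I, Y) = Mul(Mul(2, Y), Pow(Add(I, Y), -1)) = Mul(2, Y, Pow(Add(I, Y), -1)))
Function('K')(s) = Add(3, Mul(-2, s, Pow(Add(-1, s), -1))) (Function('K')(s) = Add(Mul(Mul(2, -1, Pow(Add(s, -1), -1)), s), 3) = Add(Mul(Mul(2, -1, Pow(Add(-1, s), -1)), s), 3) = Add(Mul(Mul(-2, Pow(Add(-1, s), -1)), s), 3) = Add(Mul(-2, s, Pow(Add(-1, s), -1)), 3) = Add(3, Mul(-2, s, Pow(Add(-1, s), -1))))
Function('H')(l) = -5 (Function('H')(l) = Mul(-5, 1) = -5)
Add(Function('H')(-73), Mul(-1, Add(Mul(-112, Function('K')(11)), 78))) = Add(-5, Mul(-1, Add(Mul(-112, Mul(Pow(Add(-1, 11), -1), Add(-3, 11))), 78))) = Add(-5, Mul(-1, Add(Mul(-112, Mul(Pow(10, -1), 8)), 78))) = Add(-5, Mul(-1, Add(Mul(-112, Mul(Rational(1, 10), 8)), 78))) = Add(-5, Mul(-1, Add(Mul(-112, Rational(4, 5)), 78))) = Add(-5, Mul(-1, Add(Rational(-448, 5), 78))) = Add(-5, Mul(-1, Rational(-58, 5))) = Add(-5, Rational(58, 5)) = Rational(33, 5)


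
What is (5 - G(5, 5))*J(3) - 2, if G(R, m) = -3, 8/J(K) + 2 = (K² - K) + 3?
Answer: 50/7 ≈ 7.1429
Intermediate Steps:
J(K) = 8/(1 + K² - K) (J(K) = 8/(-2 + ((K² - K) + 3)) = 8/(-2 + (3 + K² - K)) = 8/(1 + K² - K))
(5 - G(5, 5))*J(3) - 2 = (5 - 1*(-3))*(8/(1 + 3² - 1*3)) - 2 = (5 + 3)*(8/(1 + 9 - 3)) - 2 = 8*(8/7) - 2 = 64/7 - 2 = 50/7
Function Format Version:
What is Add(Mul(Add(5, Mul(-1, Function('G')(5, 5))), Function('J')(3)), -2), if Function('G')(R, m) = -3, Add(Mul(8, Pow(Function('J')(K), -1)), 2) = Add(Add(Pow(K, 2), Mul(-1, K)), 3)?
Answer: Rational(50, 7) ≈ 7.1429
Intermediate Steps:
Function('J')(K) = Mul(8, Pow(Add(1, Pow(K, 2), Mul(-1, K)), -1)) (Function('J')(K) = Mul(8, Pow(Add(-2, Add(Add(Pow(K, 2), Mul(-1, K)), 3)), -1)) = Mul(8, Pow(Add(-2, Add(3, Pow(K, 2), Mul(-1, K))), -1)) = Mul(8, Pow(Add(1, Pow(K, 2), Mul(-1, K)), -1)))
Add(Mul(Add(5, Mul(-1, Function('G')(5, 5))), Function('J')(3)), -2) = Add(Mul(Add(5, Mul(-1, -3)), Mul(8, Pow(Add(1, Pow(3, 2), Mul(-1, 3)), -1))), -2) = Add(Mul(Add(5, 3), Mul(8, Pow(Add(1, 9, -3), -1))), -2) = Add(Mul(8, Mul(8, Pow(7, -1))), -2) = Add(Mul(8, Mul(8, Rational(1, 7))), -2) = Add(Mul(8, Rational(8, 7)), -2) = Add(Rational(64, 7), -2) = Rational(50, 7)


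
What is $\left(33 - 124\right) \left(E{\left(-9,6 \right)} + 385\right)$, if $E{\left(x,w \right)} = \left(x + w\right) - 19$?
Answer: $-33033$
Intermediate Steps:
$E{\left(x,w \right)} = -19 + w + x$ ($E{\left(x,w \right)} = \left(w + x\right) - 19 = -19 + w + x$)
$\left(33 - 124\right) \left(E{\left(-9,6 \right)} + 385\right) = \left(33 - 124\right) \left(\left(-19 + 6 - 9\right) + 385\right) = - 91 \left(-22 + 385\right) = \left(-91\right) 363 = -33033$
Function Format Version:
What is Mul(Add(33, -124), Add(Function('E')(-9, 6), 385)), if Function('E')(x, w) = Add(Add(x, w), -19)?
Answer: -33033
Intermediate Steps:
Function('E')(x, w) = Add(-19, w, x) (Function('E')(x, w) = Add(Add(w, x), -19) = Add(-19, w, x))
Mul(Add(33, -124), Add(Function('E')(-9, 6), 385)) = Mul(Add(33, -124), Add(Add(-19, 6, -9), 385)) = Mul(-91, Add(-22, 385)) = Mul(-91, 363) = -33033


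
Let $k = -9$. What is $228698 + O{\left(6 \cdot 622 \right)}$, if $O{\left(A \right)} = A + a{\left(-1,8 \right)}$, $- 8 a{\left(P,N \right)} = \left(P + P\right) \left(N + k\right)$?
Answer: $\frac{929719}{4} \approx 2.3243 \cdot 10^{5}$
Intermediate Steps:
$a{\left(P,N \right)} = - \frac{P \left(-9 + N\right)}{4}$ ($a{\left(P,N \right)} = - \frac{\left(P + P\right) \left(N - 9\right)}{8} = - \frac{2 P \left(-9 + N\right)}{8} = - \frac{P \left(-9 + N\right)}{4}$)
$O{\left(A \right)} = - \frac{1}{4} + A$ ($O{\left(A \right)} = A + \frac{1}{4} \left(-1\right) \left(9 - 8\right) = A + \frac{1}{4} \left(-1\right) 1 = A - \frac{1}{4} = - \frac{1}{4} + A$)
$228698 + O{\left(6 \cdot 622 \right)} = 228698 + \left(- \frac{1}{4} + 6 \cdot 622\right) = 228698 + \left(- \frac{1}{4} + 3732\right) = 228698 + \frac{14927}{4} = \frac{929719}{4}$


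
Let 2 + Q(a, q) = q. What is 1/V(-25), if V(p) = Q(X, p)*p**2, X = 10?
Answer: -1/16875 ≈ -5.9259e-5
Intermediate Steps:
Q(a, q) = -2 + q
V(p) = p**2*(-2 + p) (V(p) = (-2 + p)*p**2 = p**2*(-2 + p))
1/V(-25) = 1/((-25)**2*(-2 - 25)) = 1/(625*(-27)) = 1/(-16875) = -1/16875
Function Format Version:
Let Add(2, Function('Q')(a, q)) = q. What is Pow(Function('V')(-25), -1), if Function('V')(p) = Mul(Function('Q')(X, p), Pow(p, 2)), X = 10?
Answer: Rational(-1, 16875) ≈ -5.9259e-5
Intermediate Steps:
Function('Q')(a, q) = Add(-2, q)
Function('V')(p) = Mul(Pow(p, 2), Add(-2, p)) (Function('V')(p) = Mul(Add(-2, p), Pow(p, 2)) = Mul(Pow(p, 2), Add(-2, p)))
Pow(Function('V')(-25), -1) = Pow(Mul(Pow(-25, 2), Add(-2, -25)), -1) = Pow(Mul(625, -27), -1) = Pow(-16875, -1) = Rational(-1, 16875)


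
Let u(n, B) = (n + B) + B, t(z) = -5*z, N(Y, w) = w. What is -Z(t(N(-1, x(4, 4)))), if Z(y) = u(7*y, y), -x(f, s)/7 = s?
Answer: -1260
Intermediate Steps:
x(f, s) = -7*s
u(n, B) = n + 2*B (u(n, B) = (B + n) + B = n + 2*B)
Z(y) = 9*y (Z(y) = 7*y + 2*y = 9*y)
-Z(t(N(-1, x(4, 4)))) = -9*(-(-35)*4) = -9*(-5*(-28)) = -9*140 = -1*1260 = -1260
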